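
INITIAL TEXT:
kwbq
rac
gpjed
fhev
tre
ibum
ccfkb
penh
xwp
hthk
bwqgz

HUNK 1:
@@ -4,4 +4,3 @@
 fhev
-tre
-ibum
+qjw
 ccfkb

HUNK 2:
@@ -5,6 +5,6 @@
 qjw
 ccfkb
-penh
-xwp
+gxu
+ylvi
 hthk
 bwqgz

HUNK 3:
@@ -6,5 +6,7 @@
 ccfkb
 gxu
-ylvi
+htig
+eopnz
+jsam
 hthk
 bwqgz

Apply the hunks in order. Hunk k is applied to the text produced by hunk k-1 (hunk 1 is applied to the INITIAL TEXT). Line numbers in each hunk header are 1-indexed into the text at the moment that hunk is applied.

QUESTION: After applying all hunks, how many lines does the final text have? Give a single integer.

Answer: 12

Derivation:
Hunk 1: at line 4 remove [tre,ibum] add [qjw] -> 10 lines: kwbq rac gpjed fhev qjw ccfkb penh xwp hthk bwqgz
Hunk 2: at line 5 remove [penh,xwp] add [gxu,ylvi] -> 10 lines: kwbq rac gpjed fhev qjw ccfkb gxu ylvi hthk bwqgz
Hunk 3: at line 6 remove [ylvi] add [htig,eopnz,jsam] -> 12 lines: kwbq rac gpjed fhev qjw ccfkb gxu htig eopnz jsam hthk bwqgz
Final line count: 12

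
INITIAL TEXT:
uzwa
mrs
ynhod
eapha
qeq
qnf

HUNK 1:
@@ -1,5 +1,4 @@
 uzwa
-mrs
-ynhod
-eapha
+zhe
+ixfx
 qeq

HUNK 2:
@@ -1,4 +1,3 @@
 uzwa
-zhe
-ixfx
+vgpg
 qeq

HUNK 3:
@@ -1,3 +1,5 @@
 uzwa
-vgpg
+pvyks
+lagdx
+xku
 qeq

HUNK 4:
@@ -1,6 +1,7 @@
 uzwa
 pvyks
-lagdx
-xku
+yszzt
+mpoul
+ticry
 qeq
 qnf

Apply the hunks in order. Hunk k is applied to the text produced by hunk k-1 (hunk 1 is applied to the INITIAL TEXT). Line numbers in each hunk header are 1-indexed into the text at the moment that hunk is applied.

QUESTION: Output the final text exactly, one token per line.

Hunk 1: at line 1 remove [mrs,ynhod,eapha] add [zhe,ixfx] -> 5 lines: uzwa zhe ixfx qeq qnf
Hunk 2: at line 1 remove [zhe,ixfx] add [vgpg] -> 4 lines: uzwa vgpg qeq qnf
Hunk 3: at line 1 remove [vgpg] add [pvyks,lagdx,xku] -> 6 lines: uzwa pvyks lagdx xku qeq qnf
Hunk 4: at line 1 remove [lagdx,xku] add [yszzt,mpoul,ticry] -> 7 lines: uzwa pvyks yszzt mpoul ticry qeq qnf

Answer: uzwa
pvyks
yszzt
mpoul
ticry
qeq
qnf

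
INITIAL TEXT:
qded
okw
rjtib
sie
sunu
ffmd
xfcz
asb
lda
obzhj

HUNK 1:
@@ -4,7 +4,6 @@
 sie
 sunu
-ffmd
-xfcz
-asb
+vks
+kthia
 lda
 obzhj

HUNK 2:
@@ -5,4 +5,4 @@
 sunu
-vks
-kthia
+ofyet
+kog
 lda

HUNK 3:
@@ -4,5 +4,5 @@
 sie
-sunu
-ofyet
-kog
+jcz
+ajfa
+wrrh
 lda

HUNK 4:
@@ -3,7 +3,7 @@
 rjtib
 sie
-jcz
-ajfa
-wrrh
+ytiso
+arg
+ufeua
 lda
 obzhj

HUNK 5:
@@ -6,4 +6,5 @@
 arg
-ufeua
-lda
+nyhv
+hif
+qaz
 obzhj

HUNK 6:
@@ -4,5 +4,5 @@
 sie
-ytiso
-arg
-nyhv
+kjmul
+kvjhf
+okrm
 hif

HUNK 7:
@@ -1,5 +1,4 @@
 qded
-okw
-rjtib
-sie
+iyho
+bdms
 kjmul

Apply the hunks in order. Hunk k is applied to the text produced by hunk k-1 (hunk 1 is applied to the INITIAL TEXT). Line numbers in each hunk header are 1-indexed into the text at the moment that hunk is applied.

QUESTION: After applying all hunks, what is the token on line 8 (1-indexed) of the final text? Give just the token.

Hunk 1: at line 4 remove [ffmd,xfcz,asb] add [vks,kthia] -> 9 lines: qded okw rjtib sie sunu vks kthia lda obzhj
Hunk 2: at line 5 remove [vks,kthia] add [ofyet,kog] -> 9 lines: qded okw rjtib sie sunu ofyet kog lda obzhj
Hunk 3: at line 4 remove [sunu,ofyet,kog] add [jcz,ajfa,wrrh] -> 9 lines: qded okw rjtib sie jcz ajfa wrrh lda obzhj
Hunk 4: at line 3 remove [jcz,ajfa,wrrh] add [ytiso,arg,ufeua] -> 9 lines: qded okw rjtib sie ytiso arg ufeua lda obzhj
Hunk 5: at line 6 remove [ufeua,lda] add [nyhv,hif,qaz] -> 10 lines: qded okw rjtib sie ytiso arg nyhv hif qaz obzhj
Hunk 6: at line 4 remove [ytiso,arg,nyhv] add [kjmul,kvjhf,okrm] -> 10 lines: qded okw rjtib sie kjmul kvjhf okrm hif qaz obzhj
Hunk 7: at line 1 remove [okw,rjtib,sie] add [iyho,bdms] -> 9 lines: qded iyho bdms kjmul kvjhf okrm hif qaz obzhj
Final line 8: qaz

Answer: qaz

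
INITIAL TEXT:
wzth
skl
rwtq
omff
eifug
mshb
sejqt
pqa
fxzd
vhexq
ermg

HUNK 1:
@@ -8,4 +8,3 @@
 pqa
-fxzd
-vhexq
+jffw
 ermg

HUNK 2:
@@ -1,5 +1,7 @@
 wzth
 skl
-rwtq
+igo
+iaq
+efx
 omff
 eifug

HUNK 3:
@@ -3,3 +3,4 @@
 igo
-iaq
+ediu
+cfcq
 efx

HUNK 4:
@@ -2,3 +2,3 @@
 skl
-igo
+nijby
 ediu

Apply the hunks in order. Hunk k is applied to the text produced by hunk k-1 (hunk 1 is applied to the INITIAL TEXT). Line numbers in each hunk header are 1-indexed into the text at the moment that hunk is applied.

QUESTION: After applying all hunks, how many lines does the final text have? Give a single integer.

Answer: 13

Derivation:
Hunk 1: at line 8 remove [fxzd,vhexq] add [jffw] -> 10 lines: wzth skl rwtq omff eifug mshb sejqt pqa jffw ermg
Hunk 2: at line 1 remove [rwtq] add [igo,iaq,efx] -> 12 lines: wzth skl igo iaq efx omff eifug mshb sejqt pqa jffw ermg
Hunk 3: at line 3 remove [iaq] add [ediu,cfcq] -> 13 lines: wzth skl igo ediu cfcq efx omff eifug mshb sejqt pqa jffw ermg
Hunk 4: at line 2 remove [igo] add [nijby] -> 13 lines: wzth skl nijby ediu cfcq efx omff eifug mshb sejqt pqa jffw ermg
Final line count: 13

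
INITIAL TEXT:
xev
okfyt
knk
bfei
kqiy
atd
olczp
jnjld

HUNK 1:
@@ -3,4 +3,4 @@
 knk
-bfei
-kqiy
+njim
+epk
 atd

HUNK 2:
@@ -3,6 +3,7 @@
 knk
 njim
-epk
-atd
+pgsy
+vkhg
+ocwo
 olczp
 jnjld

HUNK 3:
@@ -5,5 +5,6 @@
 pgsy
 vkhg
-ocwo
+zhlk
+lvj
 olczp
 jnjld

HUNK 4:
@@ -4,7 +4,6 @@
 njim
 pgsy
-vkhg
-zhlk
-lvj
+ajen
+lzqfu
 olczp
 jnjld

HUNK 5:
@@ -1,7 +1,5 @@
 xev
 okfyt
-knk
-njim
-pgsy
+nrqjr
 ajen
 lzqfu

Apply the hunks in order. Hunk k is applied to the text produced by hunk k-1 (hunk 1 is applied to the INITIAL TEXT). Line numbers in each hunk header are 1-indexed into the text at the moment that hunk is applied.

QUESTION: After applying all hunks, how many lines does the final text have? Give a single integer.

Hunk 1: at line 3 remove [bfei,kqiy] add [njim,epk] -> 8 lines: xev okfyt knk njim epk atd olczp jnjld
Hunk 2: at line 3 remove [epk,atd] add [pgsy,vkhg,ocwo] -> 9 lines: xev okfyt knk njim pgsy vkhg ocwo olczp jnjld
Hunk 3: at line 5 remove [ocwo] add [zhlk,lvj] -> 10 lines: xev okfyt knk njim pgsy vkhg zhlk lvj olczp jnjld
Hunk 4: at line 4 remove [vkhg,zhlk,lvj] add [ajen,lzqfu] -> 9 lines: xev okfyt knk njim pgsy ajen lzqfu olczp jnjld
Hunk 5: at line 1 remove [knk,njim,pgsy] add [nrqjr] -> 7 lines: xev okfyt nrqjr ajen lzqfu olczp jnjld
Final line count: 7

Answer: 7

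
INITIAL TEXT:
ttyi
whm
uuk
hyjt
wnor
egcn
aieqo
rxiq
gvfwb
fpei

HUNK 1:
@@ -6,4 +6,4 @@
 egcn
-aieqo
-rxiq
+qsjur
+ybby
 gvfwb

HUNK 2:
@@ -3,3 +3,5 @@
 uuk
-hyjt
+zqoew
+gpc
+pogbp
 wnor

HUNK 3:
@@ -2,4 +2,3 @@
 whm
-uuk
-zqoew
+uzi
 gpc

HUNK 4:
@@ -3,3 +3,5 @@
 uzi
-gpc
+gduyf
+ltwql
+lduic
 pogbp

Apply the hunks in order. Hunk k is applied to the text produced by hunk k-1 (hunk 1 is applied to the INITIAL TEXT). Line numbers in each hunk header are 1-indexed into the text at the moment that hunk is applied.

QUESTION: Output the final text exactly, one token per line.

Answer: ttyi
whm
uzi
gduyf
ltwql
lduic
pogbp
wnor
egcn
qsjur
ybby
gvfwb
fpei

Derivation:
Hunk 1: at line 6 remove [aieqo,rxiq] add [qsjur,ybby] -> 10 lines: ttyi whm uuk hyjt wnor egcn qsjur ybby gvfwb fpei
Hunk 2: at line 3 remove [hyjt] add [zqoew,gpc,pogbp] -> 12 lines: ttyi whm uuk zqoew gpc pogbp wnor egcn qsjur ybby gvfwb fpei
Hunk 3: at line 2 remove [uuk,zqoew] add [uzi] -> 11 lines: ttyi whm uzi gpc pogbp wnor egcn qsjur ybby gvfwb fpei
Hunk 4: at line 3 remove [gpc] add [gduyf,ltwql,lduic] -> 13 lines: ttyi whm uzi gduyf ltwql lduic pogbp wnor egcn qsjur ybby gvfwb fpei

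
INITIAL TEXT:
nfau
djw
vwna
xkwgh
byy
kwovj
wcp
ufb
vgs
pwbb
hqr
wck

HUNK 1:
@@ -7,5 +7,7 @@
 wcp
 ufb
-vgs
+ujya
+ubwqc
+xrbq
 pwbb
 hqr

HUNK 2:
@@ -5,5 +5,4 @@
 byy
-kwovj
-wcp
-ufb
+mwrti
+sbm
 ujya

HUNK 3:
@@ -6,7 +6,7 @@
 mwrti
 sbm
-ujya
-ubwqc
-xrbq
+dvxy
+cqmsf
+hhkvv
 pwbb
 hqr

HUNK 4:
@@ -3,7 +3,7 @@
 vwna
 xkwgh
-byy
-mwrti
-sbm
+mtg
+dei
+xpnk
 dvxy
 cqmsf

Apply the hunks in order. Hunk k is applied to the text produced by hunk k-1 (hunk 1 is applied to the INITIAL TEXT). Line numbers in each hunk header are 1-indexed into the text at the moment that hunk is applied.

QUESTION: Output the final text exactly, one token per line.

Answer: nfau
djw
vwna
xkwgh
mtg
dei
xpnk
dvxy
cqmsf
hhkvv
pwbb
hqr
wck

Derivation:
Hunk 1: at line 7 remove [vgs] add [ujya,ubwqc,xrbq] -> 14 lines: nfau djw vwna xkwgh byy kwovj wcp ufb ujya ubwqc xrbq pwbb hqr wck
Hunk 2: at line 5 remove [kwovj,wcp,ufb] add [mwrti,sbm] -> 13 lines: nfau djw vwna xkwgh byy mwrti sbm ujya ubwqc xrbq pwbb hqr wck
Hunk 3: at line 6 remove [ujya,ubwqc,xrbq] add [dvxy,cqmsf,hhkvv] -> 13 lines: nfau djw vwna xkwgh byy mwrti sbm dvxy cqmsf hhkvv pwbb hqr wck
Hunk 4: at line 3 remove [byy,mwrti,sbm] add [mtg,dei,xpnk] -> 13 lines: nfau djw vwna xkwgh mtg dei xpnk dvxy cqmsf hhkvv pwbb hqr wck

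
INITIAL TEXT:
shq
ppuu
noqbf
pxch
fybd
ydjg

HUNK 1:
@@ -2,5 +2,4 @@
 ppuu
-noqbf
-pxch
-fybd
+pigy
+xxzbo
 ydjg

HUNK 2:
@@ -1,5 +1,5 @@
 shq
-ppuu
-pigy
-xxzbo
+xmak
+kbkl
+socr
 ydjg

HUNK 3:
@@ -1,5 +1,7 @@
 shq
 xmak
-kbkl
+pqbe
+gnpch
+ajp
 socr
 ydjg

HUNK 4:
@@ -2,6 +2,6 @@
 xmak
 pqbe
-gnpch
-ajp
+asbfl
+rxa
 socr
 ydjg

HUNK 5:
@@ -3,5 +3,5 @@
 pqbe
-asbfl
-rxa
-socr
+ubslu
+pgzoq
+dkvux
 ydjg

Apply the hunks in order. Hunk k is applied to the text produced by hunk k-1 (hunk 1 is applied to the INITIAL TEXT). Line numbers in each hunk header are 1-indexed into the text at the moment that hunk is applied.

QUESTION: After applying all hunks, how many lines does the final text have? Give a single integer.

Answer: 7

Derivation:
Hunk 1: at line 2 remove [noqbf,pxch,fybd] add [pigy,xxzbo] -> 5 lines: shq ppuu pigy xxzbo ydjg
Hunk 2: at line 1 remove [ppuu,pigy,xxzbo] add [xmak,kbkl,socr] -> 5 lines: shq xmak kbkl socr ydjg
Hunk 3: at line 1 remove [kbkl] add [pqbe,gnpch,ajp] -> 7 lines: shq xmak pqbe gnpch ajp socr ydjg
Hunk 4: at line 2 remove [gnpch,ajp] add [asbfl,rxa] -> 7 lines: shq xmak pqbe asbfl rxa socr ydjg
Hunk 5: at line 3 remove [asbfl,rxa,socr] add [ubslu,pgzoq,dkvux] -> 7 lines: shq xmak pqbe ubslu pgzoq dkvux ydjg
Final line count: 7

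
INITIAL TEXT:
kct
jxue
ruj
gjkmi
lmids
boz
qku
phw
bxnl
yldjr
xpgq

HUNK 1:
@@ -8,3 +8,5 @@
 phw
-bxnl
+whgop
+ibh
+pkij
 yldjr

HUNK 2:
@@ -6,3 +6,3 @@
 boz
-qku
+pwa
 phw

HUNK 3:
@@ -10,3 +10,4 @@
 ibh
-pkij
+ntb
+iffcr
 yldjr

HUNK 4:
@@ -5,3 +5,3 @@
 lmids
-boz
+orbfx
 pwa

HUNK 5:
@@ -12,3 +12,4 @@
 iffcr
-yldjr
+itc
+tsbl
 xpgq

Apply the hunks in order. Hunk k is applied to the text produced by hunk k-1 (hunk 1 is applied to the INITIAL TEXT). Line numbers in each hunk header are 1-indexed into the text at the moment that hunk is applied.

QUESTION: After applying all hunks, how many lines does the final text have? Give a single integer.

Hunk 1: at line 8 remove [bxnl] add [whgop,ibh,pkij] -> 13 lines: kct jxue ruj gjkmi lmids boz qku phw whgop ibh pkij yldjr xpgq
Hunk 2: at line 6 remove [qku] add [pwa] -> 13 lines: kct jxue ruj gjkmi lmids boz pwa phw whgop ibh pkij yldjr xpgq
Hunk 3: at line 10 remove [pkij] add [ntb,iffcr] -> 14 lines: kct jxue ruj gjkmi lmids boz pwa phw whgop ibh ntb iffcr yldjr xpgq
Hunk 4: at line 5 remove [boz] add [orbfx] -> 14 lines: kct jxue ruj gjkmi lmids orbfx pwa phw whgop ibh ntb iffcr yldjr xpgq
Hunk 5: at line 12 remove [yldjr] add [itc,tsbl] -> 15 lines: kct jxue ruj gjkmi lmids orbfx pwa phw whgop ibh ntb iffcr itc tsbl xpgq
Final line count: 15

Answer: 15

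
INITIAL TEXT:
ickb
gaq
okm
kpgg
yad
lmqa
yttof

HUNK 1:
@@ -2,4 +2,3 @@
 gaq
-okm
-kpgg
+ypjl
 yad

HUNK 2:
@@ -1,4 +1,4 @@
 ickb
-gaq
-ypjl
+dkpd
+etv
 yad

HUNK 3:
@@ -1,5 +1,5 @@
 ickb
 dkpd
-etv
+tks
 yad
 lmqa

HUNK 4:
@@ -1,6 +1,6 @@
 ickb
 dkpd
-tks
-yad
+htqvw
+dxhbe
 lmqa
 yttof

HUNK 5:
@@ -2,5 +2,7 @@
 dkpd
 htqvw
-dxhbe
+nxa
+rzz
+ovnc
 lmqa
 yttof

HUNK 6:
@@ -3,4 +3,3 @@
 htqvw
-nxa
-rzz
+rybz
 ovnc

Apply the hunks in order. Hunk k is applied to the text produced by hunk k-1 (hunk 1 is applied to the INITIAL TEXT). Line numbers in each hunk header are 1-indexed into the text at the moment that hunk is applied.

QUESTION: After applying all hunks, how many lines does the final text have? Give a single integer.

Hunk 1: at line 2 remove [okm,kpgg] add [ypjl] -> 6 lines: ickb gaq ypjl yad lmqa yttof
Hunk 2: at line 1 remove [gaq,ypjl] add [dkpd,etv] -> 6 lines: ickb dkpd etv yad lmqa yttof
Hunk 3: at line 1 remove [etv] add [tks] -> 6 lines: ickb dkpd tks yad lmqa yttof
Hunk 4: at line 1 remove [tks,yad] add [htqvw,dxhbe] -> 6 lines: ickb dkpd htqvw dxhbe lmqa yttof
Hunk 5: at line 2 remove [dxhbe] add [nxa,rzz,ovnc] -> 8 lines: ickb dkpd htqvw nxa rzz ovnc lmqa yttof
Hunk 6: at line 3 remove [nxa,rzz] add [rybz] -> 7 lines: ickb dkpd htqvw rybz ovnc lmqa yttof
Final line count: 7

Answer: 7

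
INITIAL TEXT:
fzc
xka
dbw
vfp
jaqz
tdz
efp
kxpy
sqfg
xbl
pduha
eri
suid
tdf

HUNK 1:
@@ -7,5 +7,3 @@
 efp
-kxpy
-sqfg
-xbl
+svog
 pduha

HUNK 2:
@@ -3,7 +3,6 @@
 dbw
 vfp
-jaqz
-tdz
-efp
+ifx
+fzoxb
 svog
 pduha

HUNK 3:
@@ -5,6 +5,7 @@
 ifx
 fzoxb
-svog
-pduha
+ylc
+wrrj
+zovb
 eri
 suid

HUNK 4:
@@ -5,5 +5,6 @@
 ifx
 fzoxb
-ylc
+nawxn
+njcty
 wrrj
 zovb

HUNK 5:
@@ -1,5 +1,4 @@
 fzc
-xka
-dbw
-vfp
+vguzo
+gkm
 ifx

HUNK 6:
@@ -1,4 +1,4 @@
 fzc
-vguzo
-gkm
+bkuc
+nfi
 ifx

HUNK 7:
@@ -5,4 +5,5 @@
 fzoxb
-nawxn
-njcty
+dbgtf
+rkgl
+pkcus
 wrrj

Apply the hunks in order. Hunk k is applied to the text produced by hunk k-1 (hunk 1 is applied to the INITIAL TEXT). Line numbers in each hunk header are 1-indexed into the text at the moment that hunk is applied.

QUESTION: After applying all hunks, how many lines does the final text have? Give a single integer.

Hunk 1: at line 7 remove [kxpy,sqfg,xbl] add [svog] -> 12 lines: fzc xka dbw vfp jaqz tdz efp svog pduha eri suid tdf
Hunk 2: at line 3 remove [jaqz,tdz,efp] add [ifx,fzoxb] -> 11 lines: fzc xka dbw vfp ifx fzoxb svog pduha eri suid tdf
Hunk 3: at line 5 remove [svog,pduha] add [ylc,wrrj,zovb] -> 12 lines: fzc xka dbw vfp ifx fzoxb ylc wrrj zovb eri suid tdf
Hunk 4: at line 5 remove [ylc] add [nawxn,njcty] -> 13 lines: fzc xka dbw vfp ifx fzoxb nawxn njcty wrrj zovb eri suid tdf
Hunk 5: at line 1 remove [xka,dbw,vfp] add [vguzo,gkm] -> 12 lines: fzc vguzo gkm ifx fzoxb nawxn njcty wrrj zovb eri suid tdf
Hunk 6: at line 1 remove [vguzo,gkm] add [bkuc,nfi] -> 12 lines: fzc bkuc nfi ifx fzoxb nawxn njcty wrrj zovb eri suid tdf
Hunk 7: at line 5 remove [nawxn,njcty] add [dbgtf,rkgl,pkcus] -> 13 lines: fzc bkuc nfi ifx fzoxb dbgtf rkgl pkcus wrrj zovb eri suid tdf
Final line count: 13

Answer: 13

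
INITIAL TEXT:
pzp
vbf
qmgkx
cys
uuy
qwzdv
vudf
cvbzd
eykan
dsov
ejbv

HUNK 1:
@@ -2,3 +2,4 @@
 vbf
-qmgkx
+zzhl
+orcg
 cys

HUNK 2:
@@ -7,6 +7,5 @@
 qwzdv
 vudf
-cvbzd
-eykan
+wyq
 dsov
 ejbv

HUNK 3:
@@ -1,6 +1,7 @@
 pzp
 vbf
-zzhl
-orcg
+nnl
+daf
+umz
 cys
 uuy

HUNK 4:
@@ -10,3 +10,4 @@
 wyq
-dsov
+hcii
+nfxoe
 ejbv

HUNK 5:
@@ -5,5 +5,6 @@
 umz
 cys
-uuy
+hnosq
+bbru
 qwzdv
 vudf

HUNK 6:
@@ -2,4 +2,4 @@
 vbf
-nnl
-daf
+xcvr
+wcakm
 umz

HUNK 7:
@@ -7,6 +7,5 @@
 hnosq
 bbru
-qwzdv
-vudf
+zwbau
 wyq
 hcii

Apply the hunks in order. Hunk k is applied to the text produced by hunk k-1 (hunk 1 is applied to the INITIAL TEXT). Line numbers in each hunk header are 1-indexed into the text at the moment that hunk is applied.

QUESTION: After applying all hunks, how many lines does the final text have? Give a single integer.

Answer: 13

Derivation:
Hunk 1: at line 2 remove [qmgkx] add [zzhl,orcg] -> 12 lines: pzp vbf zzhl orcg cys uuy qwzdv vudf cvbzd eykan dsov ejbv
Hunk 2: at line 7 remove [cvbzd,eykan] add [wyq] -> 11 lines: pzp vbf zzhl orcg cys uuy qwzdv vudf wyq dsov ejbv
Hunk 3: at line 1 remove [zzhl,orcg] add [nnl,daf,umz] -> 12 lines: pzp vbf nnl daf umz cys uuy qwzdv vudf wyq dsov ejbv
Hunk 4: at line 10 remove [dsov] add [hcii,nfxoe] -> 13 lines: pzp vbf nnl daf umz cys uuy qwzdv vudf wyq hcii nfxoe ejbv
Hunk 5: at line 5 remove [uuy] add [hnosq,bbru] -> 14 lines: pzp vbf nnl daf umz cys hnosq bbru qwzdv vudf wyq hcii nfxoe ejbv
Hunk 6: at line 2 remove [nnl,daf] add [xcvr,wcakm] -> 14 lines: pzp vbf xcvr wcakm umz cys hnosq bbru qwzdv vudf wyq hcii nfxoe ejbv
Hunk 7: at line 7 remove [qwzdv,vudf] add [zwbau] -> 13 lines: pzp vbf xcvr wcakm umz cys hnosq bbru zwbau wyq hcii nfxoe ejbv
Final line count: 13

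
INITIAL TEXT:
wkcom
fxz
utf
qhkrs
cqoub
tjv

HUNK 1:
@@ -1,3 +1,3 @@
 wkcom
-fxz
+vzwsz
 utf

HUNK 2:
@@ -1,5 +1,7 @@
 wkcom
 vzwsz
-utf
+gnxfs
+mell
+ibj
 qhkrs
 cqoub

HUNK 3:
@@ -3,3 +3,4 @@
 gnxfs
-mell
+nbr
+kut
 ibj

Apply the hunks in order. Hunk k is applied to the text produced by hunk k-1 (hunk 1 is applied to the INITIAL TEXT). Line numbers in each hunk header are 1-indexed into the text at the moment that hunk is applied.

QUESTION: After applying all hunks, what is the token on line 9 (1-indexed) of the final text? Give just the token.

Hunk 1: at line 1 remove [fxz] add [vzwsz] -> 6 lines: wkcom vzwsz utf qhkrs cqoub tjv
Hunk 2: at line 1 remove [utf] add [gnxfs,mell,ibj] -> 8 lines: wkcom vzwsz gnxfs mell ibj qhkrs cqoub tjv
Hunk 3: at line 3 remove [mell] add [nbr,kut] -> 9 lines: wkcom vzwsz gnxfs nbr kut ibj qhkrs cqoub tjv
Final line 9: tjv

Answer: tjv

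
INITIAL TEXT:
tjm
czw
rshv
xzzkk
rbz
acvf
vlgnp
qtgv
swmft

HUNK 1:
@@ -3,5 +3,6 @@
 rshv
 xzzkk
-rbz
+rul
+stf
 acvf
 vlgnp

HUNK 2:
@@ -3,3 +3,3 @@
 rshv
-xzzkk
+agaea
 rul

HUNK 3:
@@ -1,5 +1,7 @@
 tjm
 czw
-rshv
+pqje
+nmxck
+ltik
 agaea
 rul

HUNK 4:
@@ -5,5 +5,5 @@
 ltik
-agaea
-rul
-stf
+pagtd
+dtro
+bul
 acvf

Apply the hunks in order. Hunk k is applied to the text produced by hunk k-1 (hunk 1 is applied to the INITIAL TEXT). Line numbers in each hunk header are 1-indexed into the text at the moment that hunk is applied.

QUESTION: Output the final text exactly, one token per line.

Answer: tjm
czw
pqje
nmxck
ltik
pagtd
dtro
bul
acvf
vlgnp
qtgv
swmft

Derivation:
Hunk 1: at line 3 remove [rbz] add [rul,stf] -> 10 lines: tjm czw rshv xzzkk rul stf acvf vlgnp qtgv swmft
Hunk 2: at line 3 remove [xzzkk] add [agaea] -> 10 lines: tjm czw rshv agaea rul stf acvf vlgnp qtgv swmft
Hunk 3: at line 1 remove [rshv] add [pqje,nmxck,ltik] -> 12 lines: tjm czw pqje nmxck ltik agaea rul stf acvf vlgnp qtgv swmft
Hunk 4: at line 5 remove [agaea,rul,stf] add [pagtd,dtro,bul] -> 12 lines: tjm czw pqje nmxck ltik pagtd dtro bul acvf vlgnp qtgv swmft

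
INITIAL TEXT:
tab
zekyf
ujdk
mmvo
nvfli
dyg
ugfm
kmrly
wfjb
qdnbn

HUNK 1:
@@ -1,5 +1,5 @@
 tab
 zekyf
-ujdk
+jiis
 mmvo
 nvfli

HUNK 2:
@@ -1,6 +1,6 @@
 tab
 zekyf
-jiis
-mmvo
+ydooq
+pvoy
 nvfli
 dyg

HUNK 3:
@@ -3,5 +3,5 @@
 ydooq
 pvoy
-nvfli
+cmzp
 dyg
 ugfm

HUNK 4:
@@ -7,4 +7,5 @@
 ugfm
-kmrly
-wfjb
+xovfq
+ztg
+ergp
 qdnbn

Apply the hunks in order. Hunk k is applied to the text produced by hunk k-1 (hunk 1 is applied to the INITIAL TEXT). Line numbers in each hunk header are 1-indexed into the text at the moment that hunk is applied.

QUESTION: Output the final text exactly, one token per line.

Answer: tab
zekyf
ydooq
pvoy
cmzp
dyg
ugfm
xovfq
ztg
ergp
qdnbn

Derivation:
Hunk 1: at line 1 remove [ujdk] add [jiis] -> 10 lines: tab zekyf jiis mmvo nvfli dyg ugfm kmrly wfjb qdnbn
Hunk 2: at line 1 remove [jiis,mmvo] add [ydooq,pvoy] -> 10 lines: tab zekyf ydooq pvoy nvfli dyg ugfm kmrly wfjb qdnbn
Hunk 3: at line 3 remove [nvfli] add [cmzp] -> 10 lines: tab zekyf ydooq pvoy cmzp dyg ugfm kmrly wfjb qdnbn
Hunk 4: at line 7 remove [kmrly,wfjb] add [xovfq,ztg,ergp] -> 11 lines: tab zekyf ydooq pvoy cmzp dyg ugfm xovfq ztg ergp qdnbn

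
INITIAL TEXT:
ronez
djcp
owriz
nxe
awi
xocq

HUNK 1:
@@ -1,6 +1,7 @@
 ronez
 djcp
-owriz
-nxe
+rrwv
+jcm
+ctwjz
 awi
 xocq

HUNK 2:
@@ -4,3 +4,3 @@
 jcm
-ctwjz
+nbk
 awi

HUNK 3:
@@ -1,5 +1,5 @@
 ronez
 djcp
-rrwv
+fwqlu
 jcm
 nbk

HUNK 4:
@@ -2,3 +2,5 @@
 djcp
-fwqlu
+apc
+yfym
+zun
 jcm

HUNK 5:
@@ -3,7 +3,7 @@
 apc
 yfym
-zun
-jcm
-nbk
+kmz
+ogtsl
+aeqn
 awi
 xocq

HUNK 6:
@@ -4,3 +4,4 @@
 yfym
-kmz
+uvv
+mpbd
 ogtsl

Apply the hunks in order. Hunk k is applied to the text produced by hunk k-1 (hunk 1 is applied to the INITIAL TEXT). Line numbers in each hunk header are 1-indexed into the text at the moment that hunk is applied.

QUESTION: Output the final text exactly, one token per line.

Answer: ronez
djcp
apc
yfym
uvv
mpbd
ogtsl
aeqn
awi
xocq

Derivation:
Hunk 1: at line 1 remove [owriz,nxe] add [rrwv,jcm,ctwjz] -> 7 lines: ronez djcp rrwv jcm ctwjz awi xocq
Hunk 2: at line 4 remove [ctwjz] add [nbk] -> 7 lines: ronez djcp rrwv jcm nbk awi xocq
Hunk 3: at line 1 remove [rrwv] add [fwqlu] -> 7 lines: ronez djcp fwqlu jcm nbk awi xocq
Hunk 4: at line 2 remove [fwqlu] add [apc,yfym,zun] -> 9 lines: ronez djcp apc yfym zun jcm nbk awi xocq
Hunk 5: at line 3 remove [zun,jcm,nbk] add [kmz,ogtsl,aeqn] -> 9 lines: ronez djcp apc yfym kmz ogtsl aeqn awi xocq
Hunk 6: at line 4 remove [kmz] add [uvv,mpbd] -> 10 lines: ronez djcp apc yfym uvv mpbd ogtsl aeqn awi xocq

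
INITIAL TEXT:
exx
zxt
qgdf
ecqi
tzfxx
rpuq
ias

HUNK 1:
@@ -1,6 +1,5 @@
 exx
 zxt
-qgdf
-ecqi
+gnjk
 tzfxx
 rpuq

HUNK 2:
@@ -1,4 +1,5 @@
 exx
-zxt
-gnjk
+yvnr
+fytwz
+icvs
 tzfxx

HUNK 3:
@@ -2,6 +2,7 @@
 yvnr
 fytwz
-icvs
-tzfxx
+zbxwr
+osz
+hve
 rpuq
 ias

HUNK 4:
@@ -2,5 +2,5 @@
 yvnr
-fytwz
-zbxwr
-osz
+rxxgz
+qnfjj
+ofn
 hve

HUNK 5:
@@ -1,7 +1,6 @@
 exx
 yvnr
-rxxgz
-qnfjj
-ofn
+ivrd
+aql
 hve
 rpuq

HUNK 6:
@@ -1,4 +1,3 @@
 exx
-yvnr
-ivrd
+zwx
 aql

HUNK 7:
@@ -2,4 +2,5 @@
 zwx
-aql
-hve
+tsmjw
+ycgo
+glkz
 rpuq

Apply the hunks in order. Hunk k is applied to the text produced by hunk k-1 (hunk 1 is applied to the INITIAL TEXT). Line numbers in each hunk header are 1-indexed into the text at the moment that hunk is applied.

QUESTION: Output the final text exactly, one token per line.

Answer: exx
zwx
tsmjw
ycgo
glkz
rpuq
ias

Derivation:
Hunk 1: at line 1 remove [qgdf,ecqi] add [gnjk] -> 6 lines: exx zxt gnjk tzfxx rpuq ias
Hunk 2: at line 1 remove [zxt,gnjk] add [yvnr,fytwz,icvs] -> 7 lines: exx yvnr fytwz icvs tzfxx rpuq ias
Hunk 3: at line 2 remove [icvs,tzfxx] add [zbxwr,osz,hve] -> 8 lines: exx yvnr fytwz zbxwr osz hve rpuq ias
Hunk 4: at line 2 remove [fytwz,zbxwr,osz] add [rxxgz,qnfjj,ofn] -> 8 lines: exx yvnr rxxgz qnfjj ofn hve rpuq ias
Hunk 5: at line 1 remove [rxxgz,qnfjj,ofn] add [ivrd,aql] -> 7 lines: exx yvnr ivrd aql hve rpuq ias
Hunk 6: at line 1 remove [yvnr,ivrd] add [zwx] -> 6 lines: exx zwx aql hve rpuq ias
Hunk 7: at line 2 remove [aql,hve] add [tsmjw,ycgo,glkz] -> 7 lines: exx zwx tsmjw ycgo glkz rpuq ias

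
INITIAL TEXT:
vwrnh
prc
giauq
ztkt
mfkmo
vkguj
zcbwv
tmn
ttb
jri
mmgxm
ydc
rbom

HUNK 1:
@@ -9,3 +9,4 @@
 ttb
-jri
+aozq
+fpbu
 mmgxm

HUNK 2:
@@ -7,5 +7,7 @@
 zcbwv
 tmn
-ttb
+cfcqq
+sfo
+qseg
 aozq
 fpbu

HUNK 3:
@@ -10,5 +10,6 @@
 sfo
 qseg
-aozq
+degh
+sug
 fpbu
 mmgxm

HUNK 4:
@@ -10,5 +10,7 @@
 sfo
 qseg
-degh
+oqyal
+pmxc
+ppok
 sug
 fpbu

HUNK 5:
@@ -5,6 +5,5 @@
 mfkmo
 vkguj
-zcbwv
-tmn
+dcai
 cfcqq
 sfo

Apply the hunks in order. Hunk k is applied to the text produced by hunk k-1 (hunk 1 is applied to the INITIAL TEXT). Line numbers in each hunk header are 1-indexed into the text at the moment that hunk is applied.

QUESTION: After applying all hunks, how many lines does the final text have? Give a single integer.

Answer: 18

Derivation:
Hunk 1: at line 9 remove [jri] add [aozq,fpbu] -> 14 lines: vwrnh prc giauq ztkt mfkmo vkguj zcbwv tmn ttb aozq fpbu mmgxm ydc rbom
Hunk 2: at line 7 remove [ttb] add [cfcqq,sfo,qseg] -> 16 lines: vwrnh prc giauq ztkt mfkmo vkguj zcbwv tmn cfcqq sfo qseg aozq fpbu mmgxm ydc rbom
Hunk 3: at line 10 remove [aozq] add [degh,sug] -> 17 lines: vwrnh prc giauq ztkt mfkmo vkguj zcbwv tmn cfcqq sfo qseg degh sug fpbu mmgxm ydc rbom
Hunk 4: at line 10 remove [degh] add [oqyal,pmxc,ppok] -> 19 lines: vwrnh prc giauq ztkt mfkmo vkguj zcbwv tmn cfcqq sfo qseg oqyal pmxc ppok sug fpbu mmgxm ydc rbom
Hunk 5: at line 5 remove [zcbwv,tmn] add [dcai] -> 18 lines: vwrnh prc giauq ztkt mfkmo vkguj dcai cfcqq sfo qseg oqyal pmxc ppok sug fpbu mmgxm ydc rbom
Final line count: 18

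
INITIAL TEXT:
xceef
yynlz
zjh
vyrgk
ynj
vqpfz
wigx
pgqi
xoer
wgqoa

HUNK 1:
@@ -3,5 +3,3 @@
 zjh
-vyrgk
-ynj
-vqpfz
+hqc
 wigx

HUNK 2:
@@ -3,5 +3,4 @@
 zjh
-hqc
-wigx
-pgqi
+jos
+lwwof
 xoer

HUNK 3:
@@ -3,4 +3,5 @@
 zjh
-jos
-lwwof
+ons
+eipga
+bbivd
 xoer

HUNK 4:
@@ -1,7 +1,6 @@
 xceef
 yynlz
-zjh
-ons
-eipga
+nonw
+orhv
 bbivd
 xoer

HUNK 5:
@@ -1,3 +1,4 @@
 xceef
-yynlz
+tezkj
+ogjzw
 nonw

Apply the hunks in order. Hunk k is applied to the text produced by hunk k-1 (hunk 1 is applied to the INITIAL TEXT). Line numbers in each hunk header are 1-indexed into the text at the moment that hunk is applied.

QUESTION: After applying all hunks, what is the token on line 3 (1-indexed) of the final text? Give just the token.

Hunk 1: at line 3 remove [vyrgk,ynj,vqpfz] add [hqc] -> 8 lines: xceef yynlz zjh hqc wigx pgqi xoer wgqoa
Hunk 2: at line 3 remove [hqc,wigx,pgqi] add [jos,lwwof] -> 7 lines: xceef yynlz zjh jos lwwof xoer wgqoa
Hunk 3: at line 3 remove [jos,lwwof] add [ons,eipga,bbivd] -> 8 lines: xceef yynlz zjh ons eipga bbivd xoer wgqoa
Hunk 4: at line 1 remove [zjh,ons,eipga] add [nonw,orhv] -> 7 lines: xceef yynlz nonw orhv bbivd xoer wgqoa
Hunk 5: at line 1 remove [yynlz] add [tezkj,ogjzw] -> 8 lines: xceef tezkj ogjzw nonw orhv bbivd xoer wgqoa
Final line 3: ogjzw

Answer: ogjzw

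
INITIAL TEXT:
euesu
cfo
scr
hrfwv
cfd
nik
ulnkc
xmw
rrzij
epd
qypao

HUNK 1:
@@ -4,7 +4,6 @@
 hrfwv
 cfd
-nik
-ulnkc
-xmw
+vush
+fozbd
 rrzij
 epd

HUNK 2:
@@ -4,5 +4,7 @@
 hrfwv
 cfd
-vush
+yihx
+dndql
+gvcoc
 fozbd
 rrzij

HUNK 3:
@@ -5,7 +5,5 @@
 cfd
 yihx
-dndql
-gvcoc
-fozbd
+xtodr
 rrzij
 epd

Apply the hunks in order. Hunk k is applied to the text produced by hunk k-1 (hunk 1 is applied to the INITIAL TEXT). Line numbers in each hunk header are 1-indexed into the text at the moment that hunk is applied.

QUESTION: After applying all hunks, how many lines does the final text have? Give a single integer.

Hunk 1: at line 4 remove [nik,ulnkc,xmw] add [vush,fozbd] -> 10 lines: euesu cfo scr hrfwv cfd vush fozbd rrzij epd qypao
Hunk 2: at line 4 remove [vush] add [yihx,dndql,gvcoc] -> 12 lines: euesu cfo scr hrfwv cfd yihx dndql gvcoc fozbd rrzij epd qypao
Hunk 3: at line 5 remove [dndql,gvcoc,fozbd] add [xtodr] -> 10 lines: euesu cfo scr hrfwv cfd yihx xtodr rrzij epd qypao
Final line count: 10

Answer: 10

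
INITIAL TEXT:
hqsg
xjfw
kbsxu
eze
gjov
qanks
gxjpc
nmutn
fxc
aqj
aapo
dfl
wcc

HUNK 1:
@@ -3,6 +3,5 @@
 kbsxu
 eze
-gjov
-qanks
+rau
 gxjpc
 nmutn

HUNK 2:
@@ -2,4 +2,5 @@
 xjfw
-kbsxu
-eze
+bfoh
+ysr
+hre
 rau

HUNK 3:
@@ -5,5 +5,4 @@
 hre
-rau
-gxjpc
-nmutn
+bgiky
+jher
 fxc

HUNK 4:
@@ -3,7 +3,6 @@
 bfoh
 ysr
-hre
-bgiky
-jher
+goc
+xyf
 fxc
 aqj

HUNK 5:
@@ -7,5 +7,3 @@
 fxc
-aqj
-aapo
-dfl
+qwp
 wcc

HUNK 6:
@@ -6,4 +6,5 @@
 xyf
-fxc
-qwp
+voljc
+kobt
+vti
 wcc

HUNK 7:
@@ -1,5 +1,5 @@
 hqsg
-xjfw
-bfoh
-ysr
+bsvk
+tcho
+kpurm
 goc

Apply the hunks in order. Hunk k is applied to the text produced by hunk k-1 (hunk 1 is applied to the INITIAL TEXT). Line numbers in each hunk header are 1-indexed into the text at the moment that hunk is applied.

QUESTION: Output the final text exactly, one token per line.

Answer: hqsg
bsvk
tcho
kpurm
goc
xyf
voljc
kobt
vti
wcc

Derivation:
Hunk 1: at line 3 remove [gjov,qanks] add [rau] -> 12 lines: hqsg xjfw kbsxu eze rau gxjpc nmutn fxc aqj aapo dfl wcc
Hunk 2: at line 2 remove [kbsxu,eze] add [bfoh,ysr,hre] -> 13 lines: hqsg xjfw bfoh ysr hre rau gxjpc nmutn fxc aqj aapo dfl wcc
Hunk 3: at line 5 remove [rau,gxjpc,nmutn] add [bgiky,jher] -> 12 lines: hqsg xjfw bfoh ysr hre bgiky jher fxc aqj aapo dfl wcc
Hunk 4: at line 3 remove [hre,bgiky,jher] add [goc,xyf] -> 11 lines: hqsg xjfw bfoh ysr goc xyf fxc aqj aapo dfl wcc
Hunk 5: at line 7 remove [aqj,aapo,dfl] add [qwp] -> 9 lines: hqsg xjfw bfoh ysr goc xyf fxc qwp wcc
Hunk 6: at line 6 remove [fxc,qwp] add [voljc,kobt,vti] -> 10 lines: hqsg xjfw bfoh ysr goc xyf voljc kobt vti wcc
Hunk 7: at line 1 remove [xjfw,bfoh,ysr] add [bsvk,tcho,kpurm] -> 10 lines: hqsg bsvk tcho kpurm goc xyf voljc kobt vti wcc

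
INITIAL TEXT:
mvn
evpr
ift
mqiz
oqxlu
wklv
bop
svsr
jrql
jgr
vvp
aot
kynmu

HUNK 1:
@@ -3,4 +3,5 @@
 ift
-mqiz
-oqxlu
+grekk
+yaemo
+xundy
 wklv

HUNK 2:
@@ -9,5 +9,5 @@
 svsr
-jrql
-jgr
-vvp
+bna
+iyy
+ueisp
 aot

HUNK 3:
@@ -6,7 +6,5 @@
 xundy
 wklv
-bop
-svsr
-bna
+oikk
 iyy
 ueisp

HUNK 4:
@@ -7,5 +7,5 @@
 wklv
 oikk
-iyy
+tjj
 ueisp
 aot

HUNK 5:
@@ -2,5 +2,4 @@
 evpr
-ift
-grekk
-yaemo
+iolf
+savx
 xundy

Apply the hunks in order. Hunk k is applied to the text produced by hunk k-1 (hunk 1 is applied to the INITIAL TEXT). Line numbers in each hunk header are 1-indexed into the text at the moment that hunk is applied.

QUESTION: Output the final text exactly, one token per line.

Answer: mvn
evpr
iolf
savx
xundy
wklv
oikk
tjj
ueisp
aot
kynmu

Derivation:
Hunk 1: at line 3 remove [mqiz,oqxlu] add [grekk,yaemo,xundy] -> 14 lines: mvn evpr ift grekk yaemo xundy wklv bop svsr jrql jgr vvp aot kynmu
Hunk 2: at line 9 remove [jrql,jgr,vvp] add [bna,iyy,ueisp] -> 14 lines: mvn evpr ift grekk yaemo xundy wklv bop svsr bna iyy ueisp aot kynmu
Hunk 3: at line 6 remove [bop,svsr,bna] add [oikk] -> 12 lines: mvn evpr ift grekk yaemo xundy wklv oikk iyy ueisp aot kynmu
Hunk 4: at line 7 remove [iyy] add [tjj] -> 12 lines: mvn evpr ift grekk yaemo xundy wklv oikk tjj ueisp aot kynmu
Hunk 5: at line 2 remove [ift,grekk,yaemo] add [iolf,savx] -> 11 lines: mvn evpr iolf savx xundy wklv oikk tjj ueisp aot kynmu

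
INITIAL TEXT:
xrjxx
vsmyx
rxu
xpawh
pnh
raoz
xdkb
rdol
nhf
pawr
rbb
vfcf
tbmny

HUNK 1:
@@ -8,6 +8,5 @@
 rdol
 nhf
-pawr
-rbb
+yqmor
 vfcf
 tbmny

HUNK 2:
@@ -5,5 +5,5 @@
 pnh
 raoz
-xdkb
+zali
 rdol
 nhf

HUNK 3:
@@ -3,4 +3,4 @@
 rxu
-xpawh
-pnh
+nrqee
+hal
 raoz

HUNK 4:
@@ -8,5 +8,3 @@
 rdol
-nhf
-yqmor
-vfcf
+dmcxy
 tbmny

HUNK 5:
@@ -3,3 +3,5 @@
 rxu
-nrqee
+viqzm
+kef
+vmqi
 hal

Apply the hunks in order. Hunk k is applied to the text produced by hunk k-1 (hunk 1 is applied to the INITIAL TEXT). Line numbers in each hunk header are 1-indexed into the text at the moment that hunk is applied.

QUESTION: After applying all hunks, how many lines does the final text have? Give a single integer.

Answer: 12

Derivation:
Hunk 1: at line 8 remove [pawr,rbb] add [yqmor] -> 12 lines: xrjxx vsmyx rxu xpawh pnh raoz xdkb rdol nhf yqmor vfcf tbmny
Hunk 2: at line 5 remove [xdkb] add [zali] -> 12 lines: xrjxx vsmyx rxu xpawh pnh raoz zali rdol nhf yqmor vfcf tbmny
Hunk 3: at line 3 remove [xpawh,pnh] add [nrqee,hal] -> 12 lines: xrjxx vsmyx rxu nrqee hal raoz zali rdol nhf yqmor vfcf tbmny
Hunk 4: at line 8 remove [nhf,yqmor,vfcf] add [dmcxy] -> 10 lines: xrjxx vsmyx rxu nrqee hal raoz zali rdol dmcxy tbmny
Hunk 5: at line 3 remove [nrqee] add [viqzm,kef,vmqi] -> 12 lines: xrjxx vsmyx rxu viqzm kef vmqi hal raoz zali rdol dmcxy tbmny
Final line count: 12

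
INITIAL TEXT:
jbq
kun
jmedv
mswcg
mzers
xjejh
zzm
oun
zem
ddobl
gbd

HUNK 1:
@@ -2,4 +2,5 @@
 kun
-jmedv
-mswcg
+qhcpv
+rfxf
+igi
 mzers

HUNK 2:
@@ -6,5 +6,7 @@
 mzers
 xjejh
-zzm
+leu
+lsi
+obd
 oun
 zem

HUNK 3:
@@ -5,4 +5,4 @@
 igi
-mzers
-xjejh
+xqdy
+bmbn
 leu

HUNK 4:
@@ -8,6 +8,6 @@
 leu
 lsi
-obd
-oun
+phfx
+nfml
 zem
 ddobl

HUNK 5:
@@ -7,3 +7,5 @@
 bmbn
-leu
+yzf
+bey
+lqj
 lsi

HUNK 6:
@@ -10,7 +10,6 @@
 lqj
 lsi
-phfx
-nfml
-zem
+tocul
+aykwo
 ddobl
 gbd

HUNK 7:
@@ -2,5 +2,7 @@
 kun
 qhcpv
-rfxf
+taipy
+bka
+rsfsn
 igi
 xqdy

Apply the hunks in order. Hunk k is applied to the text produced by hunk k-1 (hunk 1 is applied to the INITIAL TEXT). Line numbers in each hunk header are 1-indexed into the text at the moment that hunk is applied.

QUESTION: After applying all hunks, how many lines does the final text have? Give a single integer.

Answer: 17

Derivation:
Hunk 1: at line 2 remove [jmedv,mswcg] add [qhcpv,rfxf,igi] -> 12 lines: jbq kun qhcpv rfxf igi mzers xjejh zzm oun zem ddobl gbd
Hunk 2: at line 6 remove [zzm] add [leu,lsi,obd] -> 14 lines: jbq kun qhcpv rfxf igi mzers xjejh leu lsi obd oun zem ddobl gbd
Hunk 3: at line 5 remove [mzers,xjejh] add [xqdy,bmbn] -> 14 lines: jbq kun qhcpv rfxf igi xqdy bmbn leu lsi obd oun zem ddobl gbd
Hunk 4: at line 8 remove [obd,oun] add [phfx,nfml] -> 14 lines: jbq kun qhcpv rfxf igi xqdy bmbn leu lsi phfx nfml zem ddobl gbd
Hunk 5: at line 7 remove [leu] add [yzf,bey,lqj] -> 16 lines: jbq kun qhcpv rfxf igi xqdy bmbn yzf bey lqj lsi phfx nfml zem ddobl gbd
Hunk 6: at line 10 remove [phfx,nfml,zem] add [tocul,aykwo] -> 15 lines: jbq kun qhcpv rfxf igi xqdy bmbn yzf bey lqj lsi tocul aykwo ddobl gbd
Hunk 7: at line 2 remove [rfxf] add [taipy,bka,rsfsn] -> 17 lines: jbq kun qhcpv taipy bka rsfsn igi xqdy bmbn yzf bey lqj lsi tocul aykwo ddobl gbd
Final line count: 17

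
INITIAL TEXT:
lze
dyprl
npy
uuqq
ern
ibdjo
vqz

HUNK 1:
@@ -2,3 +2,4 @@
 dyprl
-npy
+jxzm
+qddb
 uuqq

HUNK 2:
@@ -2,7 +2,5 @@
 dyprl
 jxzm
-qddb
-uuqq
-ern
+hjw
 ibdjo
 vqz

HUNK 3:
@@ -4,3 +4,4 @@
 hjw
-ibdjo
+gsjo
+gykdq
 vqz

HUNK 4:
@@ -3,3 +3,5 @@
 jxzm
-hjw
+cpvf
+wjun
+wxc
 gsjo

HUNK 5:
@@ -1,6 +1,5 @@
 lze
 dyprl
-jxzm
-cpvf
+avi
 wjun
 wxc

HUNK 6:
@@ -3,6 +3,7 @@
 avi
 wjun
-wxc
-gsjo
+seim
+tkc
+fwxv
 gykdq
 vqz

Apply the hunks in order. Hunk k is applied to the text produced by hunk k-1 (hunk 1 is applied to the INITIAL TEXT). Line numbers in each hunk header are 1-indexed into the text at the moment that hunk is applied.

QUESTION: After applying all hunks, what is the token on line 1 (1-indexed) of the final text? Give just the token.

Hunk 1: at line 2 remove [npy] add [jxzm,qddb] -> 8 lines: lze dyprl jxzm qddb uuqq ern ibdjo vqz
Hunk 2: at line 2 remove [qddb,uuqq,ern] add [hjw] -> 6 lines: lze dyprl jxzm hjw ibdjo vqz
Hunk 3: at line 4 remove [ibdjo] add [gsjo,gykdq] -> 7 lines: lze dyprl jxzm hjw gsjo gykdq vqz
Hunk 4: at line 3 remove [hjw] add [cpvf,wjun,wxc] -> 9 lines: lze dyprl jxzm cpvf wjun wxc gsjo gykdq vqz
Hunk 5: at line 1 remove [jxzm,cpvf] add [avi] -> 8 lines: lze dyprl avi wjun wxc gsjo gykdq vqz
Hunk 6: at line 3 remove [wxc,gsjo] add [seim,tkc,fwxv] -> 9 lines: lze dyprl avi wjun seim tkc fwxv gykdq vqz
Final line 1: lze

Answer: lze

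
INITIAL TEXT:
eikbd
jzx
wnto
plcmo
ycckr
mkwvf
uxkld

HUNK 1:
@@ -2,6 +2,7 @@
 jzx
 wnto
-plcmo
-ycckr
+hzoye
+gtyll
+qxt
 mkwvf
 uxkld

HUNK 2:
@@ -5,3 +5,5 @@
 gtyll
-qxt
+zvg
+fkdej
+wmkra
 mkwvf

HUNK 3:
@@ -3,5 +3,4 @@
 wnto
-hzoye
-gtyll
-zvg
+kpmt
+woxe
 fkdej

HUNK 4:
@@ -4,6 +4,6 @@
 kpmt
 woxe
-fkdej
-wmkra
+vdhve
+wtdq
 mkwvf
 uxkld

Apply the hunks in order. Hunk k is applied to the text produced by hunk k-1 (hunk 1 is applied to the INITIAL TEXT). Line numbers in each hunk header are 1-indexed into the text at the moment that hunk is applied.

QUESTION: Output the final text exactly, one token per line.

Hunk 1: at line 2 remove [plcmo,ycckr] add [hzoye,gtyll,qxt] -> 8 lines: eikbd jzx wnto hzoye gtyll qxt mkwvf uxkld
Hunk 2: at line 5 remove [qxt] add [zvg,fkdej,wmkra] -> 10 lines: eikbd jzx wnto hzoye gtyll zvg fkdej wmkra mkwvf uxkld
Hunk 3: at line 3 remove [hzoye,gtyll,zvg] add [kpmt,woxe] -> 9 lines: eikbd jzx wnto kpmt woxe fkdej wmkra mkwvf uxkld
Hunk 4: at line 4 remove [fkdej,wmkra] add [vdhve,wtdq] -> 9 lines: eikbd jzx wnto kpmt woxe vdhve wtdq mkwvf uxkld

Answer: eikbd
jzx
wnto
kpmt
woxe
vdhve
wtdq
mkwvf
uxkld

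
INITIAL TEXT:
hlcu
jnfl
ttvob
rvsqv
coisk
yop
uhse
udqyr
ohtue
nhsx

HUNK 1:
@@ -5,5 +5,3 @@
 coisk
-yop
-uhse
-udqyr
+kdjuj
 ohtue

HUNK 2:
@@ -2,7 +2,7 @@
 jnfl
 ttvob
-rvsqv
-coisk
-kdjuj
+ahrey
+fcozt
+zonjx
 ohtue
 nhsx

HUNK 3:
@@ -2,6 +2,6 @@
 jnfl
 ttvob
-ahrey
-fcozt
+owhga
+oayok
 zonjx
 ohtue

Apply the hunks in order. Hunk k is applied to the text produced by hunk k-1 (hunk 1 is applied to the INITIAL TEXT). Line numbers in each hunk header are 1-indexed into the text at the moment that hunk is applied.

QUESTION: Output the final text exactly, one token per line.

Hunk 1: at line 5 remove [yop,uhse,udqyr] add [kdjuj] -> 8 lines: hlcu jnfl ttvob rvsqv coisk kdjuj ohtue nhsx
Hunk 2: at line 2 remove [rvsqv,coisk,kdjuj] add [ahrey,fcozt,zonjx] -> 8 lines: hlcu jnfl ttvob ahrey fcozt zonjx ohtue nhsx
Hunk 3: at line 2 remove [ahrey,fcozt] add [owhga,oayok] -> 8 lines: hlcu jnfl ttvob owhga oayok zonjx ohtue nhsx

Answer: hlcu
jnfl
ttvob
owhga
oayok
zonjx
ohtue
nhsx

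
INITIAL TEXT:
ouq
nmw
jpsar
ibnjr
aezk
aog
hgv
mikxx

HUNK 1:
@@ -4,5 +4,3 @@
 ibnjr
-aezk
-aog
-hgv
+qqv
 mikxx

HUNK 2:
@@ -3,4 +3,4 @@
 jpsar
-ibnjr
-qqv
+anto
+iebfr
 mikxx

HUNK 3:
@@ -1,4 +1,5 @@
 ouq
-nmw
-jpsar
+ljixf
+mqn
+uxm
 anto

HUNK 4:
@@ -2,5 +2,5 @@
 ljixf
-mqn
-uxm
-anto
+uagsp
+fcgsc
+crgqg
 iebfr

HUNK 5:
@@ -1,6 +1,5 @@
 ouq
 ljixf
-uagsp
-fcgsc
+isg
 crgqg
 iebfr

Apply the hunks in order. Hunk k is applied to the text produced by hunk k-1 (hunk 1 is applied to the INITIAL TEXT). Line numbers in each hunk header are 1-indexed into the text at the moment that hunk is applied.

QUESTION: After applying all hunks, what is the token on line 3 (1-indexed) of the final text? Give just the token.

Answer: isg

Derivation:
Hunk 1: at line 4 remove [aezk,aog,hgv] add [qqv] -> 6 lines: ouq nmw jpsar ibnjr qqv mikxx
Hunk 2: at line 3 remove [ibnjr,qqv] add [anto,iebfr] -> 6 lines: ouq nmw jpsar anto iebfr mikxx
Hunk 3: at line 1 remove [nmw,jpsar] add [ljixf,mqn,uxm] -> 7 lines: ouq ljixf mqn uxm anto iebfr mikxx
Hunk 4: at line 2 remove [mqn,uxm,anto] add [uagsp,fcgsc,crgqg] -> 7 lines: ouq ljixf uagsp fcgsc crgqg iebfr mikxx
Hunk 5: at line 1 remove [uagsp,fcgsc] add [isg] -> 6 lines: ouq ljixf isg crgqg iebfr mikxx
Final line 3: isg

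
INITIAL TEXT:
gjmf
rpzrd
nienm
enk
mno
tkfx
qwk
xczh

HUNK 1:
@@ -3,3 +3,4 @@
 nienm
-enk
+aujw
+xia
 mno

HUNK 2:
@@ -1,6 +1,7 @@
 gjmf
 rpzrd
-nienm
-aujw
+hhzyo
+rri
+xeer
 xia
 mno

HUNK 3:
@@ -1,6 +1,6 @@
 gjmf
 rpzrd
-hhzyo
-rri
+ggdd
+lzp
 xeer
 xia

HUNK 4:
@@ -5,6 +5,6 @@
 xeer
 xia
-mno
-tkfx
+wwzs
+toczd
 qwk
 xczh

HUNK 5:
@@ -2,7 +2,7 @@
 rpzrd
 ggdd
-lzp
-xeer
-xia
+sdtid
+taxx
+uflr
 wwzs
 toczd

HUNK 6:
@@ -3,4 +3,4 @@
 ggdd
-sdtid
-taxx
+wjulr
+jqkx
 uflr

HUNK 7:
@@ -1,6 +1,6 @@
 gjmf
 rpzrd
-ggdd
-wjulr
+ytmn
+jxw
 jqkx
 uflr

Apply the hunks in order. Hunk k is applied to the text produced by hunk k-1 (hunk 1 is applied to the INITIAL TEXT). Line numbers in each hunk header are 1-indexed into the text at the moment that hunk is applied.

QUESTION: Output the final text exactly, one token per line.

Hunk 1: at line 3 remove [enk] add [aujw,xia] -> 9 lines: gjmf rpzrd nienm aujw xia mno tkfx qwk xczh
Hunk 2: at line 1 remove [nienm,aujw] add [hhzyo,rri,xeer] -> 10 lines: gjmf rpzrd hhzyo rri xeer xia mno tkfx qwk xczh
Hunk 3: at line 1 remove [hhzyo,rri] add [ggdd,lzp] -> 10 lines: gjmf rpzrd ggdd lzp xeer xia mno tkfx qwk xczh
Hunk 4: at line 5 remove [mno,tkfx] add [wwzs,toczd] -> 10 lines: gjmf rpzrd ggdd lzp xeer xia wwzs toczd qwk xczh
Hunk 5: at line 2 remove [lzp,xeer,xia] add [sdtid,taxx,uflr] -> 10 lines: gjmf rpzrd ggdd sdtid taxx uflr wwzs toczd qwk xczh
Hunk 6: at line 3 remove [sdtid,taxx] add [wjulr,jqkx] -> 10 lines: gjmf rpzrd ggdd wjulr jqkx uflr wwzs toczd qwk xczh
Hunk 7: at line 1 remove [ggdd,wjulr] add [ytmn,jxw] -> 10 lines: gjmf rpzrd ytmn jxw jqkx uflr wwzs toczd qwk xczh

Answer: gjmf
rpzrd
ytmn
jxw
jqkx
uflr
wwzs
toczd
qwk
xczh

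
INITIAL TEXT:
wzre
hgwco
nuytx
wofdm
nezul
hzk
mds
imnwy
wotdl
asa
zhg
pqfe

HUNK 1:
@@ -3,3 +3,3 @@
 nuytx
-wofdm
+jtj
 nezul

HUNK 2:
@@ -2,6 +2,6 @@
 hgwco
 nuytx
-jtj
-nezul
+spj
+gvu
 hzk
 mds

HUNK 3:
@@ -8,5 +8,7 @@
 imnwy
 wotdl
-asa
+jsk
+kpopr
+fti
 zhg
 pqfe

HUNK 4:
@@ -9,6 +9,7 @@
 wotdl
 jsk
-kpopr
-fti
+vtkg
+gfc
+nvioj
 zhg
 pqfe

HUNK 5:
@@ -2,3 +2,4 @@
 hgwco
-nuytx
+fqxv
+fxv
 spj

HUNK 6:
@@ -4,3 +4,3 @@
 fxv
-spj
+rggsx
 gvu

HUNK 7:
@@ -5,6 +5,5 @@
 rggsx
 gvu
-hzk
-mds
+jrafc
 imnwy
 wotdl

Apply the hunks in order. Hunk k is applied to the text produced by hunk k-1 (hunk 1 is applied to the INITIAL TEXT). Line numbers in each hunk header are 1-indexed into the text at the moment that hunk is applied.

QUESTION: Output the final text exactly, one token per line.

Hunk 1: at line 3 remove [wofdm] add [jtj] -> 12 lines: wzre hgwco nuytx jtj nezul hzk mds imnwy wotdl asa zhg pqfe
Hunk 2: at line 2 remove [jtj,nezul] add [spj,gvu] -> 12 lines: wzre hgwco nuytx spj gvu hzk mds imnwy wotdl asa zhg pqfe
Hunk 3: at line 8 remove [asa] add [jsk,kpopr,fti] -> 14 lines: wzre hgwco nuytx spj gvu hzk mds imnwy wotdl jsk kpopr fti zhg pqfe
Hunk 4: at line 9 remove [kpopr,fti] add [vtkg,gfc,nvioj] -> 15 lines: wzre hgwco nuytx spj gvu hzk mds imnwy wotdl jsk vtkg gfc nvioj zhg pqfe
Hunk 5: at line 2 remove [nuytx] add [fqxv,fxv] -> 16 lines: wzre hgwco fqxv fxv spj gvu hzk mds imnwy wotdl jsk vtkg gfc nvioj zhg pqfe
Hunk 6: at line 4 remove [spj] add [rggsx] -> 16 lines: wzre hgwco fqxv fxv rggsx gvu hzk mds imnwy wotdl jsk vtkg gfc nvioj zhg pqfe
Hunk 7: at line 5 remove [hzk,mds] add [jrafc] -> 15 lines: wzre hgwco fqxv fxv rggsx gvu jrafc imnwy wotdl jsk vtkg gfc nvioj zhg pqfe

Answer: wzre
hgwco
fqxv
fxv
rggsx
gvu
jrafc
imnwy
wotdl
jsk
vtkg
gfc
nvioj
zhg
pqfe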